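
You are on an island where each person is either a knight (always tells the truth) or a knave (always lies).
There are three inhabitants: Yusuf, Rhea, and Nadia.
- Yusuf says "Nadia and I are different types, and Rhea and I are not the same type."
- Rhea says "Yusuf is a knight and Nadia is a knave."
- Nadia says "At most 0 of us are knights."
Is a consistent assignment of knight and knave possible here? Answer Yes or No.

No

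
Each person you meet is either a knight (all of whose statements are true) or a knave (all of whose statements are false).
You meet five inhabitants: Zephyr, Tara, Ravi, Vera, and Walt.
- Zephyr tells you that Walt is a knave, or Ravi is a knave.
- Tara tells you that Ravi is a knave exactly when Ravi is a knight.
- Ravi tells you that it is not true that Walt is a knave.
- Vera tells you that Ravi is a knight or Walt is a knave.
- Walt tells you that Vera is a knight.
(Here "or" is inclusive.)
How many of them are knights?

3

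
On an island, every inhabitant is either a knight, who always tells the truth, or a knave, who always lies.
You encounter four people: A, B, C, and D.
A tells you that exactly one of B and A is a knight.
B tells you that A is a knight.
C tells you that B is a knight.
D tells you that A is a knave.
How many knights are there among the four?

The unique consistent assignment is A=knave, B=knave, C=knave, D=knight.
That has 1 knight.

1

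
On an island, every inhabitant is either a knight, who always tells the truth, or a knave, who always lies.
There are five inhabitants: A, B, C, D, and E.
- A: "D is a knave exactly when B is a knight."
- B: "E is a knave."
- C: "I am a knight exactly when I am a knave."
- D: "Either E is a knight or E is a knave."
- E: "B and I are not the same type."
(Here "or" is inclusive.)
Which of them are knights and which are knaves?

A is a knight, and the claim "D is a knave exactly when B is a knight" is indeed true.
Since B is a knave, "E is a knave" needs to be False, which holds.
C is a knave; "I am a knight exactly when I am a knave" is False, as required.
Since D is a knight, "either E is a knight or E is a knave" needs to be true, which holds.
E is a knight, so "B and I are not the same type" must be true — and it is.

A is a knight, B is a knave, C is a knave, D is a knight, and E is a knight.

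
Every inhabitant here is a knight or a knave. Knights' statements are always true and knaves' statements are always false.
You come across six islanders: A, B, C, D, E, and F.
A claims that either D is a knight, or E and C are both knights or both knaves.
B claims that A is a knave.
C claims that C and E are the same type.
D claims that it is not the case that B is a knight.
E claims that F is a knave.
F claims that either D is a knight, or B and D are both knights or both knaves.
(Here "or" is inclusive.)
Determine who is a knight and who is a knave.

Knights: B and E. Knaves: A, C, D, and F.

A is a knave, and the claim "either D is a knight, or E and C are both knights or both knaves" is indeed False.
B is a knight; "A is a knave" is true, as required.
C is a knave; "C and E are the same type" is False, as required.
D is a knave, and the claim "it is not the case that B is a knight" is indeed False.
As a knight, E's statement "F is a knave" should be true; it is.
As a knave, F's statement "either D is a knight, or B and D are both knights or both knaves" should be False; it is.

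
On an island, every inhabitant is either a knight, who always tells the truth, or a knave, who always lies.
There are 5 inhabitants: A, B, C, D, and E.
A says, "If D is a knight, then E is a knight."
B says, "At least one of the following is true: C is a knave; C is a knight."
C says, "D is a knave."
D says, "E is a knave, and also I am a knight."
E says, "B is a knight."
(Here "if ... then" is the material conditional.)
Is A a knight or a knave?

Consistent assignments: {A=knight, B=knight, C=knight, D=knave, E=knight}
In every consistent assignment, A is a knight.

A is a knight.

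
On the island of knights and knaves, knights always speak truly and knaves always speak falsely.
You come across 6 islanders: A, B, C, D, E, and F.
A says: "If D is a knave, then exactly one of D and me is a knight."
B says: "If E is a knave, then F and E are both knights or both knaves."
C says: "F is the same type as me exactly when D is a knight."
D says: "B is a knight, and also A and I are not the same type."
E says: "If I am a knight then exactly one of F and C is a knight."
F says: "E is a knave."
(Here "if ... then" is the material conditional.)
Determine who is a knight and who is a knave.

A is a knave; "if D is a knave, then exactly one of D and me is a knight" is False, as required.
As a knight, B's statement "if E is a knave, then F and E are both knights or both knaves" should be True; it is.
C is a knight, and the claim "F is the same type as me exactly when D is a knight" is indeed True.
D is a knave; "B is a knight, and also A and I are not the same type" is False, as required.
E is a knight, so "if I am a knight then exactly one of F and C is a knight" must be True — and it is.
F is a knave; "E is a knave" is False, as required.

Knights: B, C, and E. Knaves: A, D, and F.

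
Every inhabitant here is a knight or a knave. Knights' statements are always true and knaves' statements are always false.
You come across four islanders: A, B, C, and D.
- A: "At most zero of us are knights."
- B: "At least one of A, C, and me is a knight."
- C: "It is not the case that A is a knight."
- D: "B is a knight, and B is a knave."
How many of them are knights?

2

The unique consistent assignment is A=knave, B=knight, C=knight, D=knave.
That has 2 knights.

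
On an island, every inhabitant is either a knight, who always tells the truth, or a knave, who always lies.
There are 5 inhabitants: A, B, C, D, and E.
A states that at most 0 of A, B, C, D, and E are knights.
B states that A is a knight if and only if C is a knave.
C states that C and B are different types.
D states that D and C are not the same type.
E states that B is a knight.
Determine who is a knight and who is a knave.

A is a knave, B is a knave, C is a knave, D is a knight, and E is a knave.

Suppose A is a knight. Then A's statement "at most 0 of A, B, C, D, and E are knights" would have to be true. Checking the 16 ways to assign the others, none is consistent with every speaker.
(For instance, with B=knave, C=knave, D=knight, E=knave, A's claim "at most 0 of A, B, C, D, and E are knights" comes out false where it would need to be true.)
So A must be a knave, making "at most 0 of A, B, C, D, and E are knights" false. Taking A=knave, B=knave, C=knave, D=knight, E=knave, each remaining statement checks out:
  B (knave): "A is a knight if and only if C is a knave" — false. ✓
  C (knave): "C and B are different types" — false. ✓
  D (knight): "D and C are not the same type" — true. ✓
  E (knave): "B is a knight" — false. ✓
This is the unique consistent assignment.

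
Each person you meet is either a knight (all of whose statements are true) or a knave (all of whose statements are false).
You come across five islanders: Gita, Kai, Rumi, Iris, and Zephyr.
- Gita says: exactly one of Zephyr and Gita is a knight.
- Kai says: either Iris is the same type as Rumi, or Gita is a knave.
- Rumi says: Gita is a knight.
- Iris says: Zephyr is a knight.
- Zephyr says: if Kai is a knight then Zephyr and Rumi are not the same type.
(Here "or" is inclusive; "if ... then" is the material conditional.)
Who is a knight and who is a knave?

Gita is a knave; "exactly one of Zephyr and Gita is a knight" is false, as required.
Kai is a knight; "either Iris is the same type as Rumi, or Gita is a knave" is true, as required.
Rumi is a knave; "Gita is a knight" is false, as required.
Iris is a knave, and the claim "Zephyr is a knight" is indeed false.
Zephyr is a knave; "if Kai is a knight then Zephyr and Rumi are not the same type" is false, as required.

Knights: Kai. Knaves: Gita, Rumi, Iris, and Zephyr.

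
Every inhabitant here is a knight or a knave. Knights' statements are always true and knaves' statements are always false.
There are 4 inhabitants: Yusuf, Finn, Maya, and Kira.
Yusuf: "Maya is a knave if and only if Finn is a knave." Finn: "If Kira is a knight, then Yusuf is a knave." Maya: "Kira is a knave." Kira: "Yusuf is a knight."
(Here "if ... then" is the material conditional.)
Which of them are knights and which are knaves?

Yusuf is a knight, and the claim "Maya is a knave if and only if Finn is a knave" is indeed True.
Finn is a knave; "if Kira is a knight, then Yusuf is a knave" is False, as required.
Since Maya is a knave, "Kira is a knave" needs to be False, which holds.
Kira (knight): "Yusuf is a knight" — True. ✓

Knights: Yusuf and Kira. Knaves: Finn and Maya.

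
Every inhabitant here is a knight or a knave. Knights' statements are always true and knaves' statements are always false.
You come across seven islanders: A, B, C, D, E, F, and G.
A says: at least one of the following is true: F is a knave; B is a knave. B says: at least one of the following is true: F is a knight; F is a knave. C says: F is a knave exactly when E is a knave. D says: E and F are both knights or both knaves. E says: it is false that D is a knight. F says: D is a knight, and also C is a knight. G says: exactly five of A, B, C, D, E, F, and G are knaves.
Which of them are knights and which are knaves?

Since A is a knight, "at least one of the following is true: F is a knave; B is a knave" needs to be true, which holds.
B (knight): "at least one of the following is true: F is a knight; F is a knave" — true. ✓
As a knave, C's statement "F is a knave exactly when E is a knave" should be False; it is.
As a knave, D's statement "E and F are both knights or both knaves" should be False; it is.
Since E is a knight, "it is false that D is a knight" needs to be true, which holds.
Since F is a knave, "D is a knight, and also C is a knight" needs to be False, which holds.
As a knave, G's statement "exactly five of A, B, C, D, E, F, and G are knaves" should be False; it is.

A is a knight, B is a knight, C is a knave, D is a knave, E is a knight, F is a knave, and G is a knave.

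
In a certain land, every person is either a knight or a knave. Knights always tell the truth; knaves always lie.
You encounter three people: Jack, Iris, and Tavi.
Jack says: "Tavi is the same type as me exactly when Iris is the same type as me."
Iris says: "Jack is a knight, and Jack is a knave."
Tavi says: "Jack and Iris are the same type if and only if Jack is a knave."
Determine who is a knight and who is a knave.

Knights: Tavi. Knaves: Jack and Iris.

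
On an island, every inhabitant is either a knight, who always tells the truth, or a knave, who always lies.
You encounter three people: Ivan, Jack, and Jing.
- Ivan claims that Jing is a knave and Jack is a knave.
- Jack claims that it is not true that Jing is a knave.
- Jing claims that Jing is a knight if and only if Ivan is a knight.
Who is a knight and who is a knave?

Ivan is a knight, Jack is a knave, and Jing is a knave.

Ivan is a knight; "Jing is a knave and Jack is a knave" is True, as required.
Jack is a knave, and the claim "it is not true that Jing is a knave" is indeed False.
Jing (knave): "Jing is a knight if and only if Ivan is a knight" — False. ✓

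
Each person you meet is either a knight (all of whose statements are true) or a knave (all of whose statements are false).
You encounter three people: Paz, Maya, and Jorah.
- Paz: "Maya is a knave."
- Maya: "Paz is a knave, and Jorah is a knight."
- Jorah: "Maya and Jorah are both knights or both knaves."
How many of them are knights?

2

The unique consistent assignment is Paz=knave, Maya=knight, Jorah=knight.
That has 2 knights.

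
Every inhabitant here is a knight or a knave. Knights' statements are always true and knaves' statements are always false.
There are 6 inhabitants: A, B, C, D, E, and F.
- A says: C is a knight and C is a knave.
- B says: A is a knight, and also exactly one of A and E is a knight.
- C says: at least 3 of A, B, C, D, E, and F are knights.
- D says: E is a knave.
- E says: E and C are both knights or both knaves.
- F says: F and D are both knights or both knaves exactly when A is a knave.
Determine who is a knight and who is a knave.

A is a knave, B is a knave, C is a knight, D is a knight, E is a knave, and F is a knight.

Since A is a knave, "C is a knight and C is a knave" needs to be false, which holds.
B is a knave, so "A is a knight, and also exactly one of A and E is a knight" must be false — and it is.
As a knight, C's statement "at least 3 of A, B, C, D, E, and F are knights" should be True; it is.
D is a knight, so "E is a knave" must be True — and it is.
E (knave): "E and C are both knights or both knaves" — false. ✓
Since F is a knight, "F and D are both knights or both knaves exactly when A is a knave" needs to be True, which holds.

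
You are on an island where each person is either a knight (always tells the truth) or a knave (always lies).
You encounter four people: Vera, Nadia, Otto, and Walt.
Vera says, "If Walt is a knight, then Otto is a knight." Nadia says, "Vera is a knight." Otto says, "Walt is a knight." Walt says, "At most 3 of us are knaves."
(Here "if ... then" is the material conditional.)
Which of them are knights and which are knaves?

Vera is a knight, Nadia is a knight, Otto is a knight, and Walt is a knight.

Vera is a knight, so "if Walt is a knight, then Otto is a knight" must be True — and it is.
Nadia is a knight; "Vera is a knight" is True, as required.
Otto is a knight; "Walt is a knight" is True, as required.
Walt is a knight, and the claim "at most 3 of us are knaves" is indeed True.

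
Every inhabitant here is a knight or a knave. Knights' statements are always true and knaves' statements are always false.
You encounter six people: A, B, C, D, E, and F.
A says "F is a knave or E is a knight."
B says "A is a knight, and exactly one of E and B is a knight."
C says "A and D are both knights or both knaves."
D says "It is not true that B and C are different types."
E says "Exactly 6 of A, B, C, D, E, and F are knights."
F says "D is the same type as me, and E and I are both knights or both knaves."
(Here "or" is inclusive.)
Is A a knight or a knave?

Consistent assignments: {A=knight, B=knight, C=knight, D=knight, E=knave, F=knave}
In every consistent assignment, A is a knight.

A is a knight.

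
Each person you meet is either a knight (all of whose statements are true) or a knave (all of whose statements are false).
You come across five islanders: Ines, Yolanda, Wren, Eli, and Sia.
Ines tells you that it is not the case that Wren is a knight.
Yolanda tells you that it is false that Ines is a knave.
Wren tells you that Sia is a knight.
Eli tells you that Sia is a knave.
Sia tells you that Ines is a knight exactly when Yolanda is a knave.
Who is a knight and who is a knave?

Ines is a knight, Yolanda is a knight, Wren is a knave, Eli is a knight, and Sia is a knave.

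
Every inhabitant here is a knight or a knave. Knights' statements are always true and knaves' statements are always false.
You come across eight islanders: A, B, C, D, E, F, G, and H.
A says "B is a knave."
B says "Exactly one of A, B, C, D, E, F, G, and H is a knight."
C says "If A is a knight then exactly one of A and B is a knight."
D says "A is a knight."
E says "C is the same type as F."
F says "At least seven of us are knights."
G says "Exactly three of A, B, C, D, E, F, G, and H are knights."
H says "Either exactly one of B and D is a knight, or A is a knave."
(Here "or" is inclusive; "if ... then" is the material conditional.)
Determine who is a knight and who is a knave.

A is a knight, so "B is a knave" must be true — and it is.
B is a knave, and the claim "exactly one of A, B, C, D, E, F, G, and H is a knight" is indeed False.
C (knight): "if A is a knight then exactly one of A and B is a knight" — true. ✓
D is a knight; "A is a knight" is true, as required.
E is a knave, so "C is the same type as F" must be False — and it is.
F is a knave, and the claim "at least seven of us are knights" is indeed False.
G (knave): "exactly three of A, B, C, D, E, F, G, and H are knights" — False. ✓
H (knight): "either exactly one of B and D is a knight, or A is a knave" — true. ✓

A is a knight, B is a knave, C is a knight, D is a knight, E is a knave, F is a knave, G is a knave, and H is a knight.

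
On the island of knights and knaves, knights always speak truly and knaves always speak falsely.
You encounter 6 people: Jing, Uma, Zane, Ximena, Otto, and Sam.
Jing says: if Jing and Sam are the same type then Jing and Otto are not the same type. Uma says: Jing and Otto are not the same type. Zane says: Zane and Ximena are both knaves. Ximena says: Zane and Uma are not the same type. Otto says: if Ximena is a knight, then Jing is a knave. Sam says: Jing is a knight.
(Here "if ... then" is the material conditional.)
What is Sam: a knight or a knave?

Sam is a knight.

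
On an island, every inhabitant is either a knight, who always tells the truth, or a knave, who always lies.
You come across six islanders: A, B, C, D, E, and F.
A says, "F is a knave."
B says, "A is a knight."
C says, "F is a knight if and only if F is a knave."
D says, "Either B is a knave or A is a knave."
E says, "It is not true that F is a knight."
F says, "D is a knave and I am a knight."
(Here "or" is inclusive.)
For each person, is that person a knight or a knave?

A is a knight, B is a knight, C is a knave, D is a knave, E is a knight, and F is a knave.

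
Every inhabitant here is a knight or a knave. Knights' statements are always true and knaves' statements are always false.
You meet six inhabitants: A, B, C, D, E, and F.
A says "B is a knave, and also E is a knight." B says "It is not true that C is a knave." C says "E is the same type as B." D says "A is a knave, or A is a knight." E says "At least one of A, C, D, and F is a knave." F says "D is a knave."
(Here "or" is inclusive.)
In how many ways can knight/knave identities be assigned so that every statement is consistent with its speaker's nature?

2

Consistent assignments:
  A=knight, B=knave, C=knave, D=knight, E=knight, F=knave
  A=knave, B=knight, C=knight, D=knight, E=knight, F=knave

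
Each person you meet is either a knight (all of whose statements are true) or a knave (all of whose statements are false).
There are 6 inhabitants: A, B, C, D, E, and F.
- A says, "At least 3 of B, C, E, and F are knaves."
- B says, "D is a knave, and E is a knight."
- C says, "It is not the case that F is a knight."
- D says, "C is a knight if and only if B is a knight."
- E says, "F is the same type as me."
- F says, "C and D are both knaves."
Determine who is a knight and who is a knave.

A is a knave, B is a knight, C is a knave, D is a knave, E is a knight, and F is a knight.

A (knave): "at least 3 of B, C, E, and F are knaves" — false. ✓
B is a knight, so "D is a knave, and E is a knight" must be true — and it is.
C is a knave, and the claim "it is not the case that F is a knight" is indeed false.
As a knave, D's statement "C is a knight if and only if B is a knight" should be false; it is.
E is a knight, and the claim "F is the same type as me" is indeed true.
F is a knight, so "C and D are both knaves" must be true — and it is.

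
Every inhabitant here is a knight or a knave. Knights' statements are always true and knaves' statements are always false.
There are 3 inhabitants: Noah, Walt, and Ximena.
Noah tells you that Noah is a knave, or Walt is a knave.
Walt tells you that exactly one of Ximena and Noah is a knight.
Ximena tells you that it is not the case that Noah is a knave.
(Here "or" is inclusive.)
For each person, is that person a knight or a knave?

Noah is a knight, Walt is a knave, and Ximena is a knight.

Noah (knight): "Noah is a knave, or Walt is a knave" — True. ✓
Walt (knave): "exactly one of Ximena and Noah is a knight" — False. ✓
Ximena is a knight, so "it is not the case that Noah is a knave" must be True — and it is.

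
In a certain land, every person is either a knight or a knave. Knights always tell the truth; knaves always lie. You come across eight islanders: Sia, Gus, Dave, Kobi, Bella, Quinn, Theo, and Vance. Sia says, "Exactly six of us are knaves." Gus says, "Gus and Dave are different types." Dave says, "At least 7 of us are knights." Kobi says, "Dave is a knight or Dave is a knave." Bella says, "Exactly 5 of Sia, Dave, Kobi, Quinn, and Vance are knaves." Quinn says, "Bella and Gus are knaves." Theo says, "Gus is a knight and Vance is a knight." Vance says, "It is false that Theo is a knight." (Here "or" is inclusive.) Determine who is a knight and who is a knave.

As a knave, Sia's statement "exactly six of us are knaves" should be False; it is.
Since Gus is a knave, "Gus and Dave are different types" needs to be False, which holds.
Since Dave is a knave, "at least 7 of us are knights" needs to be False, which holds.
Kobi is a knight, and the claim "Dave is a knight or Dave is a knave" is indeed True.
As a knave, Bella's statement "exactly 5 of Sia, Dave, Kobi, Quinn, and Vance are knaves" should be False; it is.
As a knight, Quinn's statement "Bella and Gus are knaves" should be True; it is.
Theo is a knave; "Gus is a knight and Vance is a knight" is False, as required.
Vance is a knight, so "it is false that Theo is a knight" must be True — and it is.

Sia is a knave, Gus is a knave, Dave is a knave, Kobi is a knight, Bella is a knave, Quinn is a knight, Theo is a knave, and Vance is a knight.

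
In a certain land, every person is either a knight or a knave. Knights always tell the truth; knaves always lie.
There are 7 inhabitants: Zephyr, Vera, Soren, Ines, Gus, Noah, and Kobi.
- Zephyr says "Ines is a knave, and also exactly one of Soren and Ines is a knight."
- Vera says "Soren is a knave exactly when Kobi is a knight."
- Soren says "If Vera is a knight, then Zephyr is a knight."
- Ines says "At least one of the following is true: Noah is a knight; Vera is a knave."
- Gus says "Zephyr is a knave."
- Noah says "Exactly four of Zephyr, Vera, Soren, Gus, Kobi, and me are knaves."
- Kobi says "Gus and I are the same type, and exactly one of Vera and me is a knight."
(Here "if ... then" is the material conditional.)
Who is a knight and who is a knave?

Zephyr is a knave, Vera is a knave, Soren is a knight, Ines is a knight, Gus is a knight, Noah is a knave, and Kobi is a knight.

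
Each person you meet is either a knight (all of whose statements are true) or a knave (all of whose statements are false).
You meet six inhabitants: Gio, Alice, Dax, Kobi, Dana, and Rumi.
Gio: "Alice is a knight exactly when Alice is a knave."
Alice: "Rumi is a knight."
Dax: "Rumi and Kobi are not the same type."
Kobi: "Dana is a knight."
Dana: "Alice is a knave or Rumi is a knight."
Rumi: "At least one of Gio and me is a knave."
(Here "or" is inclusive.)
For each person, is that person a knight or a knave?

Gio is a knave, Alice is a knight, Dax is a knave, Kobi is a knight, Dana is a knight, and Rumi is a knight.

Since Gio is a knave, "Alice is a knight exactly when Alice is a knave" needs to be false, which holds.
Alice is a knight, so "Rumi is a knight" must be True — and it is.
Dax is a knave; "Rumi and Kobi are not the same type" is false, as required.
Kobi is a knight; "Dana is a knight" is True, as required.
Dana (knight): "Alice is a knave or Rumi is a knight" — True. ✓
Since Rumi is a knight, "at least one of Gio and me is a knave" needs to be True, which holds.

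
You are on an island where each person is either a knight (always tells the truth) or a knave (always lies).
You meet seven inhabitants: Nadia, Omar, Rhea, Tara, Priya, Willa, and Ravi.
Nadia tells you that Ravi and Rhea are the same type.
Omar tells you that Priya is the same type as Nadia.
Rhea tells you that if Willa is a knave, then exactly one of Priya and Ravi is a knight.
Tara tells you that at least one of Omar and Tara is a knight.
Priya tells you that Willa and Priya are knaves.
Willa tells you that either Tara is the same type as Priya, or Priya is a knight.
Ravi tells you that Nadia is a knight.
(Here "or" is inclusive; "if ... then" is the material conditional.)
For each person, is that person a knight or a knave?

Nadia is a knight, Omar is a knave, Rhea is a knight, Tara is a knave, Priya is a knave, Willa is a knight, and Ravi is a knight.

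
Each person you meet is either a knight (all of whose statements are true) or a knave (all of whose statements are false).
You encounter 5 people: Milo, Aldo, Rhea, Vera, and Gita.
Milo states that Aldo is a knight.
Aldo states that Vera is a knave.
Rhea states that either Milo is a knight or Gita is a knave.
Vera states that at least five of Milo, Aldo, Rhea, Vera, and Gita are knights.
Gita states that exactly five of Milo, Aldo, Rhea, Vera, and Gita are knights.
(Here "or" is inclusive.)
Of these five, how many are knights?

3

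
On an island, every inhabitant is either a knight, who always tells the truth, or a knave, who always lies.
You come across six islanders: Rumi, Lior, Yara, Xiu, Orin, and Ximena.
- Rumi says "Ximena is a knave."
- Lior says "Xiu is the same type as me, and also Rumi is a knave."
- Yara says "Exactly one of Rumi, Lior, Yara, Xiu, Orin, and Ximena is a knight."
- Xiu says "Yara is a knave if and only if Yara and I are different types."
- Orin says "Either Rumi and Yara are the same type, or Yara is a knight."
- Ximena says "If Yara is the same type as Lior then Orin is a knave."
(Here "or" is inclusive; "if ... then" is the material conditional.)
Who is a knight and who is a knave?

Rumi is a knave, and the claim "Ximena is a knave" is indeed False.
Lior is a knight; "Xiu is the same type as me, and also Rumi is a knave" is True, as required.
As a knave, Yara's statement "exactly one of Rumi, Lior, Yara, Xiu, Orin, and Ximena is a knight" should be False; it is.
Xiu is a knight; "Yara is a knave if and only if Yara and I are different types" is True, as required.
Since Orin is a knight, "either Rumi and Yara are the same type, or Yara is a knight" needs to be True, which holds.
As a knight, Ximena's statement "if Yara is the same type as Lior then Orin is a knave" should be True; it is.

Rumi is a knave, Lior is a knight, Yara is a knave, Xiu is a knight, Orin is a knight, and Ximena is a knight.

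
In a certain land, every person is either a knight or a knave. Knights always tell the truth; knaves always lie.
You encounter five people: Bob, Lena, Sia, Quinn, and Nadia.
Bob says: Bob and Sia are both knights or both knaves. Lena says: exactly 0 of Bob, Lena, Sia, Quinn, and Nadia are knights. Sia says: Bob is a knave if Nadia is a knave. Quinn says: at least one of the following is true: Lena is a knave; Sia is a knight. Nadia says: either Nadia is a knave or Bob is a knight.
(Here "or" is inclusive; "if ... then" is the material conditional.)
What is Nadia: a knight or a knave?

Consistent assignments: {Bob=knight, Lena=knave, Sia=knight, Quinn=knight, Nadia=knight}
In every consistent assignment, Nadia is a knight.

Nadia is a knight.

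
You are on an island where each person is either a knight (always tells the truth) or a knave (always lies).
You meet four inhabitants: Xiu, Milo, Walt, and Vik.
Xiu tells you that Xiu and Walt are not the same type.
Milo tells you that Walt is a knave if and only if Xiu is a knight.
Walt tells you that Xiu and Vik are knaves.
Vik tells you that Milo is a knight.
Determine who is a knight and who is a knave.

Xiu is a knight, Milo is a knight, Walt is a knave, and Vik is a knight.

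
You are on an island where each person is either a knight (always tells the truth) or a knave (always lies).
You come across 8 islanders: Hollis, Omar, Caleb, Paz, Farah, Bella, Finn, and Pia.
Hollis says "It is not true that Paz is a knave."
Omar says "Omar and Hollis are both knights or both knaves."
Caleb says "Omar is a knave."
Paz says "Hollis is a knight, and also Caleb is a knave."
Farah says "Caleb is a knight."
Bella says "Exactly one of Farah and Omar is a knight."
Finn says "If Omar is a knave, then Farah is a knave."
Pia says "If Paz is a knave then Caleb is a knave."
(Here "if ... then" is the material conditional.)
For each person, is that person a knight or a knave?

As a knight, Hollis's statement "it is not true that Paz is a knave" should be true; it is.
As a knight, Omar's statement "Omar and Hollis are both knights or both knaves" should be true; it is.
Caleb is a knave, so "Omar is a knave" must be false — and it is.
Paz is a knight; "Hollis is a knight, and also Caleb is a knave" is true, as required.
Farah (knave): "Caleb is a knight" — false. ✓
As a knight, Bella's statement "exactly one of Farah and Omar is a knight" should be true; it is.
As a knight, Finn's statement "if Omar is a knave, then Farah is a knave" should be true; it is.
Pia (knight): "if Paz is a knave then Caleb is a knave" — true. ✓

Knights: Hollis, Omar, Paz, Bella, Finn, and Pia. Knaves: Caleb and Farah.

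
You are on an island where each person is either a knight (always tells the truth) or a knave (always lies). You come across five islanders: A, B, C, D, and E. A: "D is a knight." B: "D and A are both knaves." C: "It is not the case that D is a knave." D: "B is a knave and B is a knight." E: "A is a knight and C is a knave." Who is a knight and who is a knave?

A is a knave; "D is a knight" is False, as required.
B is a knight; "D and A are both knaves" is true, as required.
C (knave): "it is not the case that D is a knave" — False. ✓
D (knave): "B is a knave and B is a knight" — False. ✓
E is a knave, and the claim "A is a knight and C is a knave" is indeed False.

Knights: B. Knaves: A, C, D, and E.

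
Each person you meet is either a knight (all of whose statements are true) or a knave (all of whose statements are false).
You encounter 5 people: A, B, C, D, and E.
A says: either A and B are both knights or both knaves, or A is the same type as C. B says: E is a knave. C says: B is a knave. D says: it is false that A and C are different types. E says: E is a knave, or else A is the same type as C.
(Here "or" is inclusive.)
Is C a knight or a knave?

C is a knight.

Consistent assignments: {A=knight, B=knave, C=knight, D=knight, E=knight}
In every consistent assignment, C is a knight.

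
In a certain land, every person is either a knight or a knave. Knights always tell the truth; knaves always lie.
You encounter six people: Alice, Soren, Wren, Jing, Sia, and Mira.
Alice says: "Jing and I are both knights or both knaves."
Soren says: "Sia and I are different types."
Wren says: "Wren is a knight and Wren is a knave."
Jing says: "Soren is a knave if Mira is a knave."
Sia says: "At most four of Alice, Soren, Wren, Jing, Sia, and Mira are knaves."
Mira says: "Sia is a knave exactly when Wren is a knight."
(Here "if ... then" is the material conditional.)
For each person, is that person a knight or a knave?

Since Alice is a knave, "Jing and I are both knights or both knaves" needs to be false, which holds.
Soren is a knave; "Sia and I are different types" is false, as required.
Wren is a knave, so "Wren is a knight and Wren is a knave" must be false — and it is.
Jing is a knight, so "Soren is a knave if Mira is a knave" must be True — and it is.
As a knave, Sia's statement "at most four of Alice, Soren, Wren, Jing, Sia, and Mira are knaves" should be false; it is.
Mira (knave): "Sia is a knave exactly when Wren is a knight" — false. ✓

Knights: Jing. Knaves: Alice, Soren, Wren, Sia, and Mira.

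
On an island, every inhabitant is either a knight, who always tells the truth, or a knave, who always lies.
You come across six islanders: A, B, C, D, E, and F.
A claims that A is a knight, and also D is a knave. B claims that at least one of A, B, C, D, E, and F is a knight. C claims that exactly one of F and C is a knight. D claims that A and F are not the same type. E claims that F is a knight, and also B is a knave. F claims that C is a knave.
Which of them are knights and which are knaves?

A is a knave, and the claim "A is a knight, and also D is a knave" is indeed False.
B (knight): "at least one of A, B, C, D, E, and F is a knight" — True. ✓
C is a knight, and the claim "exactly one of F and C is a knight" is indeed True.
As a knave, D's statement "A and F are not the same type" should be False; it is.
As a knave, E's statement "F is a knight, and also B is a knave" should be False; it is.
F is a knave; "C is a knave" is False, as required.

A is a knave, B is a knight, C is a knight, D is a knave, E is a knave, and F is a knave.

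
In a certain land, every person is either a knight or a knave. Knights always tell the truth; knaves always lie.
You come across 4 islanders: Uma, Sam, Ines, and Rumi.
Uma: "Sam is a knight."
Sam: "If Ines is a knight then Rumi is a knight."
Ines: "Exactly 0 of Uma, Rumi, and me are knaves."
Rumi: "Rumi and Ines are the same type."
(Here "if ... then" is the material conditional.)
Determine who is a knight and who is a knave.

Knights: Uma, Sam, Ines, and Rumi. Knaves: none.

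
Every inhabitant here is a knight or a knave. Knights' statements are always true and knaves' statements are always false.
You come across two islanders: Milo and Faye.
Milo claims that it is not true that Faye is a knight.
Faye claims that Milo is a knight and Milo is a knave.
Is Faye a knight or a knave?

Faye is a knave.

Consistent assignments: {Milo=knight, Faye=knave}
In every consistent assignment, Faye is a knave.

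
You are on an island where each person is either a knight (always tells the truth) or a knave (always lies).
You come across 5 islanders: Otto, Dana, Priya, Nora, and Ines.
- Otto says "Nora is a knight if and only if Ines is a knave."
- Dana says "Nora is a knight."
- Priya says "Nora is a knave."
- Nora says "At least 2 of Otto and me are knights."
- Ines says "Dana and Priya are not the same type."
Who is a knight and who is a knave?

Otto is a knight, Dana is a knave, Priya is a knight, Nora is a knave, and Ines is a knight.

Otto (knight): "Nora is a knight if and only if Ines is a knave" — true. ✓
Dana is a knave; "Nora is a knight" is False, as required.
As a knight, Priya's statement "Nora is a knave" should be true; it is.
As a knave, Nora's statement "at least 2 of Otto and me are knights" should be False; it is.
Ines (knight): "Dana and Priya are not the same type" — true. ✓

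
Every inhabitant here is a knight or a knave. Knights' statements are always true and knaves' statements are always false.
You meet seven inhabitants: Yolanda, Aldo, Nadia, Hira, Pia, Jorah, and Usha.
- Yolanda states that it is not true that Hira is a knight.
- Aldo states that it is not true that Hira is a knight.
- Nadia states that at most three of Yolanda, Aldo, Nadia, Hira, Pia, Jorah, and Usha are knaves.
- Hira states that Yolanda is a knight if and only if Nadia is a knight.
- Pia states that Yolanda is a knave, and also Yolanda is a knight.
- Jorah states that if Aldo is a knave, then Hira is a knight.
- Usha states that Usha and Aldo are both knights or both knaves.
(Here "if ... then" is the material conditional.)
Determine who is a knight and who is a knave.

Yolanda is a knight, Aldo is a knight, Nadia is a knave, Hira is a knave, Pia is a knave, Jorah is a knight, and Usha is a knave.

As a knight, Yolanda's statement "it is not true that Hira is a knight" should be true; it is.
Since Aldo is a knight, "it is not true that Hira is a knight" needs to be true, which holds.
Nadia is a knave, and the claim "at most three of Yolanda, Aldo, Nadia, Hira, Pia, Jorah, and Usha are knaves" is indeed False.
Hira is a knave, and the claim "Yolanda is a knight if and only if Nadia is a knight" is indeed False.
Since Pia is a knave, "Yolanda is a knave, and also Yolanda is a knight" needs to be False, which holds.
Since Jorah is a knight, "if Aldo is a knave, then Hira is a knight" needs to be true, which holds.
Usha is a knave, so "Usha and Aldo are both knights or both knaves" must be False — and it is.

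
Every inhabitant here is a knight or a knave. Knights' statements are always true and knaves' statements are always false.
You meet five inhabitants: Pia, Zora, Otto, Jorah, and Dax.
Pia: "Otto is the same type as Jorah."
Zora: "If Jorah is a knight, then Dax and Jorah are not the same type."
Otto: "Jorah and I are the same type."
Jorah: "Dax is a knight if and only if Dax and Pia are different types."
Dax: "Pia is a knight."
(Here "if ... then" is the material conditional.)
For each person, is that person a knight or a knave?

Since Pia is a knave, "Otto is the same type as Jorah" needs to be false, which holds.
Zora is a knight, and the claim "if Jorah is a knight, then Dax and Jorah are not the same type" is indeed true.
Otto is a knave, and the claim "Jorah and I are the same type" is indeed false.
Jorah (knight): "Dax is a knight if and only if Dax and Pia are different types" — true. ✓
Dax is a knave; "Pia is a knight" is false, as required.

Pia is a knave, Zora is a knight, Otto is a knave, Jorah is a knight, and Dax is a knave.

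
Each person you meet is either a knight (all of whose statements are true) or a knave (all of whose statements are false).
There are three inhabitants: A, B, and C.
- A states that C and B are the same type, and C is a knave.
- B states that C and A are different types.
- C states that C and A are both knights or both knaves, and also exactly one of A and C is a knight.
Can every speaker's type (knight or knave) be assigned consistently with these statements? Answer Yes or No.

No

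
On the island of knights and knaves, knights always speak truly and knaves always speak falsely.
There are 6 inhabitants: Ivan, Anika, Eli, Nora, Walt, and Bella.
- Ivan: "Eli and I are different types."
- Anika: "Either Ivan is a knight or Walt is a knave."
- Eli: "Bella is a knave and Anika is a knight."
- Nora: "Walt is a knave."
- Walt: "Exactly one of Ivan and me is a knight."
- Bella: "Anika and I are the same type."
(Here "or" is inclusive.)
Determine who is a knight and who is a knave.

Ivan is a knave, and the claim "Eli and I are different types" is indeed false.
Anika is a knight, and the claim "either Ivan is a knight or Walt is a knave" is indeed true.
As a knave, Eli's statement "Bella is a knave and Anika is a knight" should be false; it is.
Nora is a knight, and the claim "Walt is a knave" is indeed true.
Walt is a knave; "exactly one of Ivan and me is a knight" is false, as required.
Bella is a knight; "Anika and I are the same type" is true, as required.

Ivan is a knave, Anika is a knight, Eli is a knave, Nora is a knight, Walt is a knave, and Bella is a knight.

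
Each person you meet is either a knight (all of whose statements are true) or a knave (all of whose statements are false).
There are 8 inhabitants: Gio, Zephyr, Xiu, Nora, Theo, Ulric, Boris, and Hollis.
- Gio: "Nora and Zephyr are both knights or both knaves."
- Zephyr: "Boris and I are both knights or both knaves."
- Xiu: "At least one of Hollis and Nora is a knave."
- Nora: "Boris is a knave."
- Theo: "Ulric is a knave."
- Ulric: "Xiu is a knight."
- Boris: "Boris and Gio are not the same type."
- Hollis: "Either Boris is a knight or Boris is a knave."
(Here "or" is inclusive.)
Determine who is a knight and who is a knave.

Gio (knave): "Nora and Zephyr are both knights or both knaves" — false. ✓
As a knight, Zephyr's statement "Boris and I are both knights or both knaves" should be True; it is.
Xiu is a knight, so "at least one of Hollis and Nora is a knave" must be True — and it is.
Since Nora is a knave, "Boris is a knave" needs to be false, which holds.
Theo is a knave, so "Ulric is a knave" must be false — and it is.
Ulric is a knight; "Xiu is a knight" is True, as required.
Boris is a knight; "Boris and Gio are not the same type" is True, as required.
Hollis (knight): "either Boris is a knight or Boris is a knave" — True. ✓

Gio is a knave, Zephyr is a knight, Xiu is a knight, Nora is a knave, Theo is a knave, Ulric is a knight, Boris is a knight, and Hollis is a knight.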